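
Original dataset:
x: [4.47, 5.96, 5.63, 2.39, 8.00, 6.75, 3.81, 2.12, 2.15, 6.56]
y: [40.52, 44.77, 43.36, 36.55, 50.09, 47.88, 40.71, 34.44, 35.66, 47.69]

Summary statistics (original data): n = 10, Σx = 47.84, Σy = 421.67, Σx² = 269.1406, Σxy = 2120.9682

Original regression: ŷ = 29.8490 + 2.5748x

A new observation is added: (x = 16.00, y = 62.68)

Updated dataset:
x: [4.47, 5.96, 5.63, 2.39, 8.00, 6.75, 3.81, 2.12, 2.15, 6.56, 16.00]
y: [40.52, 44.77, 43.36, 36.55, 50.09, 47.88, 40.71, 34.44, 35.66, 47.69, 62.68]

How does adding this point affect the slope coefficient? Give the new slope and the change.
The slope changes from 2.5748 to 2.0232 (change of -0.5516, or -21.4%).

x = 16.00 lies well outside the original x-range [2.12, 8.00] (x̄ ≈ 4.78), so this observation has high leverage and can move the slope substantially.

Step 1: Update the sums with the new point (n goes from 10 to 11)
Σx  = 47.84 + 16.00 = 63.84
Σy  = 421.67 + 62.68 = 484.35
Σx² = 269.1406 + 16.00² = 269.1406 + 256.0000 = 525.1406
Σxy = 2120.9682 + 16.00×62.68 = 2120.9682 + 1002.8800 = 3123.8482

Step 2: Recompute the slope with b₁ = (nΣxy − ΣxΣy) / (nΣx² − (Σx)²)
Numerator   = 11×3123.8482 − 63.84×484.35 = 34362.3302 − 30920.9040 = 3441.4262
Denominator = 11×525.1406 − 63.84² = 5776.5466 − 4075.5456 = 1701.0010
b₁(new) = 3441.4262 / 1701.0010 = 2.0232

(Same formula on the original sums: (10×2120.9682 − 47.84×421.67) / (10×269.1406 − 47.84²) = 1036.9892 / 402.7404 = 2.5748, matching the given fit.)

Step 3: Change in slope
Δβ₁ = 2.0232 − 2.5748 = -0.5516
Relative change = -0.5516 / 2.5748 × 100% = -21.4%
→ the slope decreases when the point is added.

Because the point sits below the extension of the original line at a high-leverage x, it tilts the fit down.
In practice: refit with and without it and report both if conclusions differ.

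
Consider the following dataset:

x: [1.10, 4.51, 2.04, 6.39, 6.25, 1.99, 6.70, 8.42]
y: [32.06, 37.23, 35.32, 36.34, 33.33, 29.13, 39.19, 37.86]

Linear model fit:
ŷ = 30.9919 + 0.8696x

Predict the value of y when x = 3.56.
ŷ = 34.0877

Plug x = 3.56 into the fitted line:

ŷ = 30.9919 + 0.8696 × 3.56
ŷ = 30.9919 + 3.0958
ŷ = 34.0877

This is the fitted mean response at that x — an individual observation would come with a wider prediction interval.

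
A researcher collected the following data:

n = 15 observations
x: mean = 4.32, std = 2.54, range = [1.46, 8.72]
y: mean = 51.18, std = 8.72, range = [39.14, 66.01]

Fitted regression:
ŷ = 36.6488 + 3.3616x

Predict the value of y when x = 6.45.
ŷ = 58.3311

To predict y for x = 6.45, substitute into the regression equation:

ŷ = 36.6488 + 3.3616 × 6.45
ŷ = 36.6488 + 21.6823
ŷ = 58.3311

This is the fitted mean response at that x — an individual observation would come with a wider prediction interval.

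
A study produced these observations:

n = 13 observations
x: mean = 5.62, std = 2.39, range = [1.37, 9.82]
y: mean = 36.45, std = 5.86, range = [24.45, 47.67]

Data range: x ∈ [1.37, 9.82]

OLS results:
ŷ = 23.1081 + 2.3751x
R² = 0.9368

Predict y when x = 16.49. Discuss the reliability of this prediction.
ŷ = 62.2735 (extrapolation — x = 16.49 lies outside [1.37, 9.82], so reliability is low).

Prediction calculation:
ŷ = 23.1081 + 2.3751 × 16.49
ŷ = 62.2735

Reliability:
- Data range: x ∈ [1.37, 9.82]
- Prediction point: x = 16.49 is 6.67 units above the observed range → this is EXTRAPOLATION, not interpolation

Why that matters here:
- Real relationships often flatten, saturate, or turn nonlinear at extremes
- There are no observations near this x to validate the fitted line there
- R² describes fit only over the sampled x values; it says nothing about behaviour beyond them

The R² = 0.9368 only validates the fit within [1.37, 9.82]; treat ŷ = 62.2735 with caution.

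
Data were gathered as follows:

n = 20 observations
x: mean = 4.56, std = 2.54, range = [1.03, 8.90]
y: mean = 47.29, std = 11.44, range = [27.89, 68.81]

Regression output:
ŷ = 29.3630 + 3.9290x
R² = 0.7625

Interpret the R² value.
The model explains 76.25% of the variance in y (R² = 0.7625), leaving 23.75% unexplained; the fit is strong.

R² (coefficient of determination) measures the proportion of variance in y explained by the regression model.

Here R² = 0.7625:
- Explained: 76.25% of the variation in y
- Unexplained (residual): 100% − 76.25% = 23.75%
- Rule of thumb (below 0.3 weak; 0.3 to below 0.7 moderate; 0.7 and above strong) → strong

Note: R² never decreases when predictors are added, so it should not be used alone to compare models of different size.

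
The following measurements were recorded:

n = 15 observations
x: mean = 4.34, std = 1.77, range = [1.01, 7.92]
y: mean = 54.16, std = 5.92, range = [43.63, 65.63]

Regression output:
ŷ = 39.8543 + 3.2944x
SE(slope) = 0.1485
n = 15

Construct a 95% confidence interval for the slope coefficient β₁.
The 95% CI for β₁ is (2.9736, 3.6152)

Confidence interval for the slope:

The 95% CI for β₁ is: β̂₁ ± t*(α/2, n-2) × SE(β̂₁)

Step 1: Find critical t-value
- Confidence level = 0.95
- Degrees of freedom = n - 2 = 15 - 2 = 13
- t*(α/2, 13) = 2.1604

Step 2: Calculate margin of error
Margin = 2.1604 × 0.1485 = 0.3208

Step 3: Construct interval
CI = 3.2944 ± 0.3208
CI = (2.9736, 3.6152)

Interpretation: intervals built this way capture the true β₁ in 95% of repeated samples; here the plausible range for the per-unit effect of x on y is 2.9736 to 3.6152.
Both endpoints are positive, so the data support a genuinely positive slope at this confidence level.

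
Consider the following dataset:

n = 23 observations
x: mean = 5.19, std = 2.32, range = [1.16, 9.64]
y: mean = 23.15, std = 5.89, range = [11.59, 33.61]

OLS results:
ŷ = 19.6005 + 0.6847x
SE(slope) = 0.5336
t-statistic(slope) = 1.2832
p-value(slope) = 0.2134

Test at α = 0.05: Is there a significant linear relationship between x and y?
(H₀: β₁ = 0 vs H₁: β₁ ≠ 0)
Fail to reject H₀: p-value = 0.2134 ≥ α = 0.05. The linear relationship is not significant at the 5% level.

Hypothesis test for the slope coefficient:

H₀: β₁ = 0 (no linear relationship)
H₁: β₁ ≠ 0 (linear relationship exists)

Test statistic: t = β̂₁ / SE(β̂₁) = 0.6847 / 0.5336 = 1.2832

The p-value (0.2134) is the probability, under H₀, of a t-statistic at least as extreme as |t| = 1.2832 (two-sided, df = n − 2 = 21).

Decision rule: reject H₀ if p-value < α.
p-value = 0.2134 ≥ α = 0.05 → fail to reject H₀.

At α = 0.05 the data do not provide convincing evidence of a nonzero slope.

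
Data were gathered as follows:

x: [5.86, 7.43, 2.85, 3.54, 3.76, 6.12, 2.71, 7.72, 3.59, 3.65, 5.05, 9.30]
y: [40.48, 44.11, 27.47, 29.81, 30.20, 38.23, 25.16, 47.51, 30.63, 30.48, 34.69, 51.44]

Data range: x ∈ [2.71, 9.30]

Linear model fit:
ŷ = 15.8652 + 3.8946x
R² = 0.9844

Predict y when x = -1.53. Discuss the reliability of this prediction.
The equation gives ŷ = 9.9065; however x = -1.53 is 4.24 units below the observed range, so this extrapolated value should not be trusted.

Prediction calculation:
ŷ = 15.8652 + 3.8946 × (-1.53)
ŷ = 9.9065

Reliability:
- Data range: x ∈ [2.71, 9.30]
- Prediction point: x = -1.53 is 4.24 units below the observed range → this is EXTRAPOLATION, not interpolation

Why that matters here:
- Real relationships often flatten, saturate, or turn nonlinear at extremes
- R² describes fit only over the sampled x values; it says nothing about behaviour beyond them
- The linear relationship may not hold outside the observed range

Report the number if required, but flag clearly that it is an extrapolation.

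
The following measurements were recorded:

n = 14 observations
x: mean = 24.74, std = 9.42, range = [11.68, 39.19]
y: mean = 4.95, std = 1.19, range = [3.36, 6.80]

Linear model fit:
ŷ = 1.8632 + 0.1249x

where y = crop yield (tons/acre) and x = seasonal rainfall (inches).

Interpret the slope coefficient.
On average, crop yield is about 0.1249 tons/acre higher for every extra inch of rainfall.

The slope β₁ = 0.1249 gives the rate at which the fitted crop yield changes with rainfall.

Interpretation:
- Rainfall up by 1 inch → predicted crop yield increases by 0.1249 tons/acre
- The effect is assumed constant over the observed range of x (linearity)
- The sign (+) gives the direction; the magnitude 0.1249 gives the size of the effect per inch

(β₀ = 1.8632 is the fitted value at x = 0 and is not part of the slope interpretation.)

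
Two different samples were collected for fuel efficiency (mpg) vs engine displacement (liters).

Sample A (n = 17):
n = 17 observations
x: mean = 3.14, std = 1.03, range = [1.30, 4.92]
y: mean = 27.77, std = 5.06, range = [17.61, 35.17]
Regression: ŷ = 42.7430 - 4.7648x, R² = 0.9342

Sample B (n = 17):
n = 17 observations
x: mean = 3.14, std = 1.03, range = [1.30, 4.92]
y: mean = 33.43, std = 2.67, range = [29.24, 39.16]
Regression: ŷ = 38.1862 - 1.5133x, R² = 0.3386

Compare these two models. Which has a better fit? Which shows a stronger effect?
Model A has the better fit (R² = 0.9342 vs 0.3386). Model A shows the stronger effect (|β₁| = 4.7648 vs 1.5133).

Model Comparison:

Goodness of fit (R²):
- Model A: R² = 0.9342 → 93.42% of variance in fuel efficiency explained
- Model B: R² = 0.3386 → 33.86% of variance in fuel efficiency explained
- 0.9342 > 0.3386 → Model A has the better fit

Strength of effect — compare |β₁|:
- Model A: β₁ = -4.7648 → predicted fuel efficiency falls 4.7648 mpg per additional liter of engine displacement
- Model B: β₁ = -1.5133 → predicted fuel efficiency falls 1.5133 mpg per additional liter of engine displacement
- |-4.7648| > |-1.5133| → Model A shows the stronger marginal effect

Notes:
- The two samples could reflect different populations, time periods, or measurement quality.
- A better fit (higher R²) doesn't necessarily mean a more important relationship.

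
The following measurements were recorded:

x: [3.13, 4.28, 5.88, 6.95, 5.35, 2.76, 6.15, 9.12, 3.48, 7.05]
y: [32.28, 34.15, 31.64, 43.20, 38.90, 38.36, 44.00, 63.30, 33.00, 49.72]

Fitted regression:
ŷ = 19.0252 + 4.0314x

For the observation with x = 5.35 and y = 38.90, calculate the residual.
Residual = -1.6932

The residual is the difference between the actual value and the predicted value:

Residual = y - ŷ

Step 1: Calculate predicted value
ŷ = 19.0252 + 4.0314 × 5.35
ŷ = 40.5932

Step 2: Calculate residual
Residual = 38.90 - 40.5932
Residual = -1.6932

Interpretation: the model overestimates the actual value by 1.6932 at this point (negative residual → observation lies below the fitted line).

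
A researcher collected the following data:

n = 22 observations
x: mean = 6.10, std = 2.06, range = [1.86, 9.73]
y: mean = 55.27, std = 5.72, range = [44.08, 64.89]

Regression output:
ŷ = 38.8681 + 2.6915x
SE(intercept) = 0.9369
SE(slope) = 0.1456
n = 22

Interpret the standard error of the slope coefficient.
SE(slope) = 0.1456 measures the uncertainty in the estimated slope. The coefficient is estimated precisely (SE/|β̂₁| = 5.4%).

What SE measures:
- The standard error quantifies the sampling variability of the coefficient estimate
- It is the estimated standard deviation of β̂₁ across hypothetical repeated samples of the same size
- Smaller SE → more precise estimate

Relative precision:
- SE / |β̂₁| = 0.1456 / 2.6915 = 5.4%
- Rule of thumb (under 20%: precise; 20% to under 50%: moderately precise; 50% or more: imprecise) → precise

Rough 95% range (±2 SE): 2.6915 ± 0.2912 → (2.4003, 2.9827).

What drives SE(β̂₁): larger n (here n = 22) → smaller SE; more residual scatter → larger SE; wider spread of x values → smaller SE.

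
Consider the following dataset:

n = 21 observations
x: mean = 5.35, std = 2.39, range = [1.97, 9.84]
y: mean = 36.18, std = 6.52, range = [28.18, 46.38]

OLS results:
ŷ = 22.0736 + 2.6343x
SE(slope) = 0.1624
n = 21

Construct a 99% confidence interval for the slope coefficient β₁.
The 99% CI for β₁ is (2.1697, 3.0989)

Confidence interval for the slope:

The 99% CI for β₁ is: β̂₁ ± t*(α/2, n-2) × SE(β̂₁)

Step 1: Find critical t-value
- Confidence level = 0.99
- Degrees of freedom = n - 2 = 21 - 2 = 19
- t*(α/2, 19) = 2.8609

Step 2: Calculate margin of error
Margin = 2.8609 × 0.1624 = 0.4646

Step 3: Construct interval
CI = 2.6343 ± 0.4646
CI = (2.1697, 3.0989)

Interpretation: intervals built this way capture the true β₁ in 99% of repeated samples; here the plausible range for the per-unit effect of x on y is 2.1697 to 3.0989.
Since 0 is outside the interval, a two-sided test at α = 0.01 would reject H₀: β₁ = 0.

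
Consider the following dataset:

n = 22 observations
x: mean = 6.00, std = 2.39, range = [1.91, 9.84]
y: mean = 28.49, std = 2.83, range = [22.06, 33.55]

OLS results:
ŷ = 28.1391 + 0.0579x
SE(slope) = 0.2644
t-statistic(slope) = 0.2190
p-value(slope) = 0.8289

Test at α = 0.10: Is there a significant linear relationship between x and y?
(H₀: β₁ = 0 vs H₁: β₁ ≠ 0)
Fail to reject H₀: p-value = 0.8289 ≥ α = 0.10. The linear relationship is not significant at the 10% level.

Hypothesis test for the slope coefficient:

H₀: β₁ = 0 (no linear relationship)
H₁: β₁ ≠ 0 (linear relationship exists)

Test statistic: t = β̂₁ / SE(β̂₁) = 0.0579 / 0.2644 = 0.2190

With df = 20, the two-sided p-value for |t| = 0.2190 is 0.8289.

Decision rule: reject H₀ if p-value < α.
p-value = 0.8289 ≥ α = 0.10 → fail to reject H₀.

There is not sufficient evidence at the 10% significance level to conclude that a linear relationship exists between x and y.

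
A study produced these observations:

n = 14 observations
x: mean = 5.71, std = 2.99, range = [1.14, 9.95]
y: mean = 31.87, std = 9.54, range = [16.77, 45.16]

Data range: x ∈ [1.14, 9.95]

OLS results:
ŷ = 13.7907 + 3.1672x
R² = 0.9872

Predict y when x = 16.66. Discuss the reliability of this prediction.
The equation gives ŷ = 66.5563; however x = 16.66 is 6.71 units above the observed range, so this extrapolated value should not be trusted.

Prediction calculation:
ŷ = 13.7907 + 3.1672 × 16.66
ŷ = 66.5563

Reliability:
- Data range: x ∈ [1.14, 9.95]
- Prediction point: x = 16.66 is 6.71 units above the observed range → this is EXTRAPOLATION, not interpolation

Why that matters here:
- R² describes fit only over the sampled x values; it says nothing about behaviour beyond them
- There are no observations near this x to validate the fitted line there
- The standard error of prediction grows with (x − x̄)², and x = 16.66 is far from x̄ = 5.71

The R² = 0.9872 only validates the fit within [1.14, 9.95]; treat ŷ = 66.5563 with caution.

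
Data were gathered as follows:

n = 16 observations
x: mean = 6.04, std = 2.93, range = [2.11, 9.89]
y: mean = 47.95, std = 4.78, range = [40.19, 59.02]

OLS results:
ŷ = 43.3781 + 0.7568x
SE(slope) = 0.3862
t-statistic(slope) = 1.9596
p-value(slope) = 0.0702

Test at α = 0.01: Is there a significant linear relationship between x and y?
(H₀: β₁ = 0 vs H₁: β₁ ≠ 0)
p-value = 0.0702 ≥ α = 0.01, so we fail to reject H₀. The relationship is not significant.

Hypothesis test for the slope coefficient:

H₀: β₁ = 0 (no linear relationship)
H₁: β₁ ≠ 0 (linear relationship exists)

Test statistic: t = β̂₁ / SE(β̂₁) = 0.7568 / 0.3862 = 1.9596

The p-value (0.0702) is the probability, under H₀, of a t-statistic at least as extreme as |t| = 1.9596 (two-sided, df = n − 2 = 14).

Decision rule: reject H₀ if p-value < α.
p-value = 0.0702 ≥ α = 0.01 → fail to reject H₀.

Conclusion: the linear association between x and y is not significant at the 1% level.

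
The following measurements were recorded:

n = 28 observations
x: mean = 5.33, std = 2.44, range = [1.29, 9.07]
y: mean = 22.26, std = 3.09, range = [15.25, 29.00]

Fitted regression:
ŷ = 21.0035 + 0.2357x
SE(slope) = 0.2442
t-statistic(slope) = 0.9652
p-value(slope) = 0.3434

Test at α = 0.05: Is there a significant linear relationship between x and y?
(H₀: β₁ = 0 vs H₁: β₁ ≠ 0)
p-value = 0.3434 ≥ α = 0.05, so we fail to reject H₀. The relationship is not significant.

Hypothesis test for the slope coefficient:

H₀: β₁ = 0 (no linear relationship)
H₁: β₁ ≠ 0 (linear relationship exists)

Test statistic: t = β̂₁ / SE(β̂₁) = 0.2357 / 0.2442 = 0.9652

With df = 26, the two-sided p-value for |t| = 0.9652 is 0.3434.

Decision rule: reject H₀ if p-value < α.
p-value = 0.3434 ≥ α = 0.05 → fail to reject H₀.

There is not sufficient evidence at the 5% significance level to conclude that a linear relationship exists between x and y.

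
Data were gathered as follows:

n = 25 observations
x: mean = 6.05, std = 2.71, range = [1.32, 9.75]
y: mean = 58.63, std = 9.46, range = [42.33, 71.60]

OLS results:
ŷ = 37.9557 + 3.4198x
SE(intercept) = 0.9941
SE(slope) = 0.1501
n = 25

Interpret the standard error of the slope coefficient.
The slope 3.4198 is pinned down to within about ±0.1501 (one SE) by these data — relative uncertainty 4.4%, i.e. precise.

What SE measures:
- The standard error quantifies the sampling variability of the coefficient estimate
- It is the estimated standard deviation of β̂₁ across hypothetical repeated samples of the same size
- Smaller SE → more precise estimate

Relative precision:
- SE / |β̂₁| = 0.1501 / 3.4198 = 4.4%
- Rule of thumb (under 20%: precise; 20% to under 50%: moderately precise; 50% or more: imprecise) → precise

Link to the t-test: t = β̂₁ / SE(β̂₁) = 3.4198 / 0.1501 = 22.7835, the statistic for H₀: β₁ = 0.

What drives SE(β̂₁): larger n (here n = 25) → smaller SE; wider spread of x values → smaller SE.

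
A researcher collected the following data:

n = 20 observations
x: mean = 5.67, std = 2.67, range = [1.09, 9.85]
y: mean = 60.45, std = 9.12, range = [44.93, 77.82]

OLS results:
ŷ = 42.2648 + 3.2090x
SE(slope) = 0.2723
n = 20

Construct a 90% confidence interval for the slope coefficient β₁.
The 90% CI for β₁ is (2.7368, 3.6812)

Confidence interval for the slope:

The 90% CI for β₁ is: β̂₁ ± t*(α/2, n-2) × SE(β̂₁)

Step 1: Find critical t-value
- Confidence level = 0.9
- Degrees of freedom = n - 2 = 20 - 2 = 18
- t*(α/2, 18) = 1.7341

Step 2: Calculate margin of error
Margin = 1.7341 × 0.2723 = 0.4722

Step 3: Construct interval
CI = 3.2090 ± 0.4722
CI = (2.7368, 3.6812)

Interpretation: intervals built this way capture the true β₁ in 90% of repeated samples; here the plausible range for the per-unit effect of x on y is 2.7368 to 3.6812.
The interval does not include 0, suggesting a significant linear relationship.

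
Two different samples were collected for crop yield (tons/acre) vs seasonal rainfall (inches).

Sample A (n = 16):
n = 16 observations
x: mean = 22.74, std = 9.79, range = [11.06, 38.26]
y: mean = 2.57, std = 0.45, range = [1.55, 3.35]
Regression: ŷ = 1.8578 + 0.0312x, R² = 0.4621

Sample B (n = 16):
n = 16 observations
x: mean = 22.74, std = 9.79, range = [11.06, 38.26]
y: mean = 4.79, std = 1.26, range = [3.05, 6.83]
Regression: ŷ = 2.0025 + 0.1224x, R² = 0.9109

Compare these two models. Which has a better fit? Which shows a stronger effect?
Model B has the better fit (R² = 0.9109 vs 0.4621). Model B shows the stronger effect (|β₁| = 0.1224 vs 0.0312).

Model Comparison:

Goodness of fit (R²):
- Model A: R² = 0.4621 → 46.21% of variance in crop yield explained
- Model B: R² = 0.9109 → 91.09% of variance in crop yield explained
- 0.9109 > 0.4621 → Model B has the better fit

Strength of effect — compare |β₁|:
- Model A: β₁ = 0.0312 → predicted crop yield rises 0.0312 tons/acre per additional inch of rainfall
- Model B: β₁ = 0.1224 → predicted crop yield rises 0.1224 tons/acre per additional inch of rainfall
- |0.0312| < |0.1224| → Model B shows the stronger marginal effect

Notes:
- A steeper slope doesn't make a better model if the scatter around the line is large.
- R² measures how tightly points cluster around the line; β₁ measures how steep the line is — they answer different questions.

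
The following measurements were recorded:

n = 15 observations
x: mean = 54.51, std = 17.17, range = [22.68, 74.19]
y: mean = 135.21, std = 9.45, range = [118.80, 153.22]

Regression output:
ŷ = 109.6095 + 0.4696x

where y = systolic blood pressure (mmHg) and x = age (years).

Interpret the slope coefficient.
For each additional year of age, predicted blood pressure increases by approximately 0.4696 mmHg.

The slope β₁ = 0.4696 gives the rate at which the fitted blood pressure changes with age.

Interpretation:
- Age up by 1 year → predicted blood pressure increases by 0.4696 mmHg
- The effect is assumed constant over the observed range of x (linearity)
- The sign (+) gives the direction; the magnitude 0.4696 gives the size of the effect per year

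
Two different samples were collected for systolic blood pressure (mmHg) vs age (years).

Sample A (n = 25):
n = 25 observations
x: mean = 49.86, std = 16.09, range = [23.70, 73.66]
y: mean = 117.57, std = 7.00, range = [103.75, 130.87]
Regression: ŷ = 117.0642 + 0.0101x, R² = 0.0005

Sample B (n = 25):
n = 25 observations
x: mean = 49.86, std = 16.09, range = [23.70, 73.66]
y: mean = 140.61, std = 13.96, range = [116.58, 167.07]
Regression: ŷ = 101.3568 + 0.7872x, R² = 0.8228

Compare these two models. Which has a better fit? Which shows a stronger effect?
Model B has the better fit (R² = 0.8228 vs 0.0005). Model B shows the stronger effect (|β₁| = 0.7872 vs 0.0101).

Model Comparison:

Fit — compare R²:
- Model A: R² = 0.0005 → 0.05% of variance in blood pressure explained
- Model B: R² = 0.8228 → 82.28% of variance in blood pressure explained
- 0.8228 > 0.0005 → Model B has the better fit

Effect size (slope magnitude):
- Model A: β₁ = 0.0101 → predicted blood pressure rises 0.0101 mmHg per additional year of age
- Model B: β₁ = 0.7872 → predicted blood pressure rises 0.7872 mmHg per additional year of age
- |0.0101| < |0.7872| → Model B shows the stronger marginal effect

Notes:
- A better fit (higher R²) doesn't necessarily mean a more important relationship.
- The two samples could reflect different populations, time periods, or measurement quality.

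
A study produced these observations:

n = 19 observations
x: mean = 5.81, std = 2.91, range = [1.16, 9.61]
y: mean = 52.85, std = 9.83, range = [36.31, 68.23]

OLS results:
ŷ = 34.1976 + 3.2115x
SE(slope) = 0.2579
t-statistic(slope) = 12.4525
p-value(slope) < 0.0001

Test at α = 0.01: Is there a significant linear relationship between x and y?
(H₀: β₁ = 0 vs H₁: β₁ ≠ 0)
Since p-value < 0.0001 < α = 0.01, reject H₀ — the slope is significantly different from 0.

Hypothesis test for the slope coefficient:

H₀: β₁ = 0 (no linear relationship)
H₁: β₁ ≠ 0 (linear relationship exists)

Test statistic: t = β̂₁ / SE(β̂₁) = 3.2115 / 0.2579 = 12.4525

p < 0.0001: how often a slope estimate this far from 0 (in SE units) would arise by chance if β₁ were truly 0.

Decision rule: reject H₀ if p-value < α.
p-value < 0.0001 < α = 0.01 → reject H₀.

There is sufficient evidence at the 1% significance level to conclude that a linear relationship exists between x and y.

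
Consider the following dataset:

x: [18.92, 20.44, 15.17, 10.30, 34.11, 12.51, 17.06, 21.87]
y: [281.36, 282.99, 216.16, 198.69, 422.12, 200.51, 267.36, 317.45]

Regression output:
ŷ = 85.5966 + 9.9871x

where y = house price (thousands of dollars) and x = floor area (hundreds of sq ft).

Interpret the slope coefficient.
An increase of one hundred sq ft in floor area is associated with a 9.9871 thousand dollars increase in predicted house price.

β₁ = 9.9871 is the change in predicted house price (thousand dollars) per additional hundred sq ft of floor area.

Interpretation:
- Floor area up by 1 hundred sq ft → predicted house price increases by 9.9871 thousand dollars
- This is a linear approximation: the same per-unit change is assumed across the whole observed x range

The intercept β₀ = 85.5966 is the predicted house price when floor area = 0; since the smallest observed x is 10.30, this is an extrapolation and mainly anchors the line.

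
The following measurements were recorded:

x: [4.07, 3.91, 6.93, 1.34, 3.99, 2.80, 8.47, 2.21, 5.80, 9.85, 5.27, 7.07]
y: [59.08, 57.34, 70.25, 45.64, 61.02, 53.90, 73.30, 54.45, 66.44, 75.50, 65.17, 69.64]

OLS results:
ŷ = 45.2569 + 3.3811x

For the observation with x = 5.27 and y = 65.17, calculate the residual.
Residual = 2.0947

The residual is the difference between the actual value and the predicted value:

Residual = y - ŷ

Step 1: Calculate predicted value
ŷ = 45.2569 + 3.3811 × 5.27
ŷ = 63.0753

Step 2: Calculate residual
Residual = 65.17 - 63.0753
Residual = 2.0947

Interpretation: the model underestimates the actual value by 2.0947 at this point (positive residual → observation lies above the fitted line).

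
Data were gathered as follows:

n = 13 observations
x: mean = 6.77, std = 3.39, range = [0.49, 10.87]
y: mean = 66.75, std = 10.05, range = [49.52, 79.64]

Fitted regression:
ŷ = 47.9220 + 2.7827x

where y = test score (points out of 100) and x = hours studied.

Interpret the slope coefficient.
For each additional hour of study time, predicted test score increases by approximately 2.7827 points.

β₁ = 2.7827 is the change in predicted test score (points) per additional hour of study time.

Interpretation:
- Study time up by 1 hour → predicted test score increases by 2.7827 points
- This is a linear approximation: the same per-unit change is assumed across the whole observed x range

(β₀ = 47.9220 is the fitted value at x = 0 and is not part of the slope interpretation.)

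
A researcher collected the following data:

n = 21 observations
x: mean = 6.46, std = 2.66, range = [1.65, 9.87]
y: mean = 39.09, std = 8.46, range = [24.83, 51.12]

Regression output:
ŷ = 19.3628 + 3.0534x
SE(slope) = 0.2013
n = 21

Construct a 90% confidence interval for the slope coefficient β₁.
The 90% CI for β₁ is (2.7053, 3.4015)

Confidence interval for the slope:

The 90% CI for β₁ is: β̂₁ ± t*(α/2, n-2) × SE(β̂₁)

Step 1: Find critical t-value
- Confidence level = 0.9
- Degrees of freedom = n - 2 = 21 - 2 = 19
- t*(α/2, 19) = 1.7291

Step 2: Calculate margin of error
Margin = 1.7291 × 0.2013 = 0.3481

Step 3: Construct interval
CI = 3.0534 ± 0.3481
CI = (2.7053, 3.4015)

Interpretation: intervals built this way capture the true β₁ in 90% of repeated samples; here the plausible range for the per-unit effect of x on y is 2.7053 to 3.4015.
The interval does not include 0, suggesting a significant linear relationship.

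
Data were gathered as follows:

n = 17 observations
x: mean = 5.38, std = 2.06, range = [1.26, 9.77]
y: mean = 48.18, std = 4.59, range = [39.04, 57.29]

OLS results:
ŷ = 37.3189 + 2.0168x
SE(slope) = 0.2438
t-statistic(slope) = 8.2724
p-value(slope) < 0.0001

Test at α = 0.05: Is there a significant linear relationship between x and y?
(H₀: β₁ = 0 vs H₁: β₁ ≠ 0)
p-value < 0.0001 < α = 0.05, so we reject H₀. The relationship is significant.

Hypothesis test for the slope coefficient:

H₀: β₁ = 0 (no linear relationship)
H₁: β₁ ≠ 0 (linear relationship exists)

Test statistic: t = β̂₁ / SE(β̂₁) = 2.0168 / 0.2438 = 8.2724

With df = 15, the two-sided p-value for |t| = 8.2724 is <0.0001.

Decision rule: reject H₀ if p-value < α.
p-value < 0.0001 < α = 0.05 → reject H₀.

Conclusion: the linear association between x and y is significant at the 5% level.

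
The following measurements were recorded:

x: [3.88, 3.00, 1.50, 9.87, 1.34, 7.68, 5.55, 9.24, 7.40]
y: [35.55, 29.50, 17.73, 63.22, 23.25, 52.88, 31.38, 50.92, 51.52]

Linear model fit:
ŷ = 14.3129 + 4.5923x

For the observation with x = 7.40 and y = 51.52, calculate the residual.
Residual = 3.2241

The residual is the difference between the actual value and the predicted value:

Residual = y - ŷ

Step 1: Calculate predicted value
ŷ = 14.3129 + 4.5923 × 7.40
ŷ = 48.2959

Step 2: Calculate residual
Residual = 51.52 - 48.2959
Residual = 3.2241

Sign check: y > ŷ, so the point is above the line and the fit underestimates here.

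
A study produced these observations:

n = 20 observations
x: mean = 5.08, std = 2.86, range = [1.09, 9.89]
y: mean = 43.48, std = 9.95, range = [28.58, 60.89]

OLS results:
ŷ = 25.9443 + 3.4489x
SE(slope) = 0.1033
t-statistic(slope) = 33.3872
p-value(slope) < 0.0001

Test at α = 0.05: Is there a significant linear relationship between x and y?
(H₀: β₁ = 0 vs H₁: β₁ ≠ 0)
p-value < 0.0001 < α = 0.05, so we reject H₀. The relationship is significant.

Hypothesis test for the slope coefficient:

H₀: β₁ = 0 (no linear relationship)
H₁: β₁ ≠ 0 (linear relationship exists)

Test statistic: t = β̂₁ / SE(β̂₁) = 3.4489 / 0.1033 = 33.3872

With df = 18, the two-sided p-value for |t| = 33.3872 is <0.0001.

Decision rule: reject H₀ if p-value < α.
p-value < 0.0001 < α = 0.05 → reject H₀.

Conclusion: the linear association between x and y is significant at the 5% level.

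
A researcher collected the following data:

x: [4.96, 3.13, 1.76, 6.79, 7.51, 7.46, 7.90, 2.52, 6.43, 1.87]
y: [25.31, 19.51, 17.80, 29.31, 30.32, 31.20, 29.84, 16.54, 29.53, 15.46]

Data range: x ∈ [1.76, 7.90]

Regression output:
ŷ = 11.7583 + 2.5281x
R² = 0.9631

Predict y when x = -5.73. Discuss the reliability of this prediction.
ŷ = -2.7277 (extrapolation — x = -5.73 lies outside [1.76, 7.90], so reliability is low).

Prediction calculation:
ŷ = 11.7583 + 2.5281 × (-5.73)
ŷ = -2.7277

Reliability:
- Data range: x ∈ [1.76, 7.90]
- Prediction point: x = -5.73 is 7.49 units below the observed range → this is EXTRAPOLATION, not interpolation

Why that matters here:
- There are no observations near this x to validate the fitted line there
- R² describes fit only over the sampled x values; it says nothing about behaviour beyond them

The R² = 0.9631 only validates the fit within [1.76, 7.90]; treat ŷ = -2.7277 with caution.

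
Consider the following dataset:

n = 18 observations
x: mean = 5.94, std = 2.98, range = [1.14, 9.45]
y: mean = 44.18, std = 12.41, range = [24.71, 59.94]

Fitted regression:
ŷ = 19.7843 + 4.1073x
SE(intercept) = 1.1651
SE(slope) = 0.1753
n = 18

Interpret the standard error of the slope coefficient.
SE(β̂₁) = 0.1753 is the estimated standard deviation of the slope estimate across repeated samples; relative to β̂₁ = 4.1073 that is 4.3%, a precise estimate.

What SE measures:
- The standard error quantifies the sampling variability of the coefficient estimate
- It is the estimated standard deviation of β̂₁ across hypothetical repeated samples of the same size
- Smaller SE → more precise estimate

Relative precision:
- SE / |β̂₁| = 0.1753 / 4.1073 = 4.3%
- Rule of thumb (under 20%: precise; 20% to under 50%: moderately precise; 50% or more: imprecise) → precise

Rough 95% range (±2 SE): 4.1073 ± 0.3506 → (3.7567, 4.4579).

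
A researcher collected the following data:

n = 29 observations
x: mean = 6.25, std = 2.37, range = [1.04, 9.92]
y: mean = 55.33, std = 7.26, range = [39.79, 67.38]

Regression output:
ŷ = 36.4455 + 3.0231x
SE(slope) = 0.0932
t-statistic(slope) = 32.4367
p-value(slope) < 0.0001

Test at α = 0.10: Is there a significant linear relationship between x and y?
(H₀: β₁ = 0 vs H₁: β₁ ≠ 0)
Since p-value < 0.0001 < α = 0.10, reject H₀ — the slope is significantly different from 0.

Hypothesis test for the slope coefficient:

H₀: β₁ = 0 (no linear relationship)
H₁: β₁ ≠ 0 (linear relationship exists)

Test statistic: t = β̂₁ / SE(β̂₁) = 3.0231 / 0.0932 = 32.4367

p < 0.0001: how often a slope estimate this far from 0 (in SE units) would arise by chance if β₁ were truly 0.

Decision rule: reject H₀ if p-value < α.
p-value < 0.0001 < α = 0.10 → reject H₀.

At α = 0.10 the data do provide convincing evidence of a nonzero slope.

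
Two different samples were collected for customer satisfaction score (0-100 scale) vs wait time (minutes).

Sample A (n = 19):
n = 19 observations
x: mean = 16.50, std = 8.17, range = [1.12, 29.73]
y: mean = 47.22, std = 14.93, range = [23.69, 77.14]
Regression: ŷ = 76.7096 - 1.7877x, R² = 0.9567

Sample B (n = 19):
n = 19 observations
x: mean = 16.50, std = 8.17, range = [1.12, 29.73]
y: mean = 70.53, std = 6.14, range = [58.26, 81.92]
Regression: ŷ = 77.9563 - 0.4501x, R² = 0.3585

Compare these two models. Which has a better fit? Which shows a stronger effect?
Model A has the better fit (R² = 0.9567 vs 0.3585). Model A shows the stronger effect (|β₁| = 1.7877 vs 0.4501).

Model Comparison:

Fit — compare R²:
- Model A: R² = 0.9567 → 95.67% of variance in satisfaction score explained
- Model B: R² = 0.3585 → 35.85% of variance in satisfaction score explained
- 0.9567 > 0.3585 → Model A has the better fit

Strength of effect — compare |β₁|:
- Model A: β₁ = -1.7877 → predicted satisfaction score falls 1.7877 points per additional minute of wait time
- Model B: β₁ = -0.4501 → predicted satisfaction score falls 0.4501 points per additional minute of wait time
- |-1.7877| > |-0.4501| → Model A shows the stronger marginal effect

Note: The two samples could reflect different populations, time periods, or measurement quality.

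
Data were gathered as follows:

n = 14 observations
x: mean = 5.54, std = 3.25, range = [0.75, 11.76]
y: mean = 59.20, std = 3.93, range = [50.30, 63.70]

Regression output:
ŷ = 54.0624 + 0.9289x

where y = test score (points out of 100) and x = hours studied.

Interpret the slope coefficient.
On average, test score is about 0.9289 points higher for every extra hour of study time.

The slope β₁ = 0.9289 gives the rate at which the fitted test score changes with study time.

Interpretation:
- Study time up by 1 hour → predicted test score increases by 0.9289 points
- This is a linear approximation: the same per-unit change is assumed across the whole observed x range
- The sign (+) gives the direction; the magnitude 0.9289 gives the size of the effect per hour

The intercept β₀ = 54.0624 is the predicted test score when study time = 0; since the smallest observed x is 0.75, this is an extrapolation and mainly anchors the line.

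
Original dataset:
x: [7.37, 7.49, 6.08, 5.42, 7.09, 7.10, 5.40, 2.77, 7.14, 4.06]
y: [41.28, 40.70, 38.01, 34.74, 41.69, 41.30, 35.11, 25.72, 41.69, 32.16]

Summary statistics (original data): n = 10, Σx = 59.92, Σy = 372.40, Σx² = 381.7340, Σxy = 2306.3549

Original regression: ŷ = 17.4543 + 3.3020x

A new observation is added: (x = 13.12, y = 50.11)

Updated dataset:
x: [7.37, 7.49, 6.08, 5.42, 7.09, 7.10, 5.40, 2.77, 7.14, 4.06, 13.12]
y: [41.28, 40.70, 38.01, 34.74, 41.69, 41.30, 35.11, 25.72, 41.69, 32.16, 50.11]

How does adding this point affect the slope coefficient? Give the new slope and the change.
Adding the point moves β₁ from 3.3020 to 2.2986, i.e. it decreases by 1.0034 (-30.4%).

The new point has HIGH LEVERAGE: x = 13.12 is far from the original mean x̄ = 59.92/10 ≈ 5.99 (original range [2.77, 7.49]).

Step 1: Update the sums with the new point (n goes from 10 to 11)
Σx  = 59.92 + 13.12 = 73.04
Σy  = 372.40 + 50.11 = 422.51
Σx² = 381.7340 + 13.12² = 381.7340 + 172.1344 = 553.8684
Σxy = 2306.3549 + 13.12×50.11 = 2306.3549 + 657.4432 = 2963.7981

Step 2: Recompute the slope with b₁ = (nΣxy − ΣxΣy) / (nΣx² − (Σx)²)
Numerator   = 11×2963.7981 − 73.04×422.51 = 32601.7791 − 30860.1304 = 1741.6487
Denominator = 11×553.8684 − 73.04² = 6092.5524 − 5334.8416 = 757.7108
b₁(new) = 1741.6487 / 757.7108 = 2.2986

(Same formula on the original sums: (10×2306.3549 − 59.92×372.40) / (10×381.7340 − 59.92²) = 749.3410 / 226.9336 = 3.3020, matching the given fit.)

Step 3: Change in slope
Δβ₁ = 2.2986 − 3.3020 = -1.0034
Relative change = -1.0034 / 3.3020 × 100% = -30.4%
→ the slope decreases when the point is added.

Because the point sits below the extension of the original line at a high-leverage x, it tilts the fit down.
In practice: refit with and without it and report both if conclusions differ; examine leverage (hᵢ) and Cook's distance rather than deleting it automatically.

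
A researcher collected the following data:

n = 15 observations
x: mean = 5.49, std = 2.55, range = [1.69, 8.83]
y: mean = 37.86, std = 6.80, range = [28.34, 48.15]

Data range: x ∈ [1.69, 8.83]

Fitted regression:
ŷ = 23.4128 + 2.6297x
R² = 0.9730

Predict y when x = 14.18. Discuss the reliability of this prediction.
ŷ = 60.7019 (extrapolation — x = 14.18 lies outside [1.69, 8.83], so reliability is low).

Prediction calculation:
ŷ = 23.4128 + 2.6297 × 14.18
ŷ = 60.7019

Reliability:
- Data range: x ∈ [1.69, 8.83]
- Prediction point: x = 14.18 is 5.35 units above the observed range → this is EXTRAPOLATION, not interpolation

Why that matters here:
- Real relationships often flatten, saturate, or turn nonlinear at extremes
- R² describes fit only over the sampled x values; it says nothing about behaviour beyond them
- The linear relationship may not hold outside the observed range

Report the number if required, but flag clearly that it is an extrapolation.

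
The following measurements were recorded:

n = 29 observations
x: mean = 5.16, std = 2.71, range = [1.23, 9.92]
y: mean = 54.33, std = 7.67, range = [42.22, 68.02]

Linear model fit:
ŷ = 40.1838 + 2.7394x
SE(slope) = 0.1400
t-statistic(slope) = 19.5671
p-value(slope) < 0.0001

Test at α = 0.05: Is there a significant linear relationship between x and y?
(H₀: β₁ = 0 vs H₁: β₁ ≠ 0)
Reject H₀: p-value < 0.0001 < α = 0.05. The linear relationship is significant at the 5% level.

Hypothesis test for the slope coefficient:

H₀: β₁ = 0 (no linear relationship)
H₁: β₁ ≠ 0 (linear relationship exists)

Test statistic: t = β̂₁ / SE(β̂₁) = 2.7394 / 0.1400 = 19.5671

With df = 27, the two-sided p-value for |t| = 19.5671 is <0.0001.

Decision rule: reject H₀ if p-value < α.
p-value < 0.0001 < α = 0.05 → reject H₀.

At α = 0.05 the data do provide convincing evidence of a nonzero slope.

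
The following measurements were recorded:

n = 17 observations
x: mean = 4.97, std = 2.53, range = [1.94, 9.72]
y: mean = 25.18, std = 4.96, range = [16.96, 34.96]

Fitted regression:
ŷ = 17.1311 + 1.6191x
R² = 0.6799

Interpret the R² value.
The model explains 67.99% of the variance in y (R² = 0.6799), leaving 32.01% unexplained; the fit is moderate.

R² (coefficient of determination) measures the proportion of variance in y explained by the regression model.

Here R² = 0.6799:
- Explained: 67.99% of the variation in y
- Unexplained (residual): 100% − 67.99% = 32.01%
- Rule of thumb (below 0.3 weak; 0.3 to below 0.7 moderate; 0.7 and above strong) → moderate

Note: R² never decreases when predictors are added, so it should not be used alone to compare models of different size.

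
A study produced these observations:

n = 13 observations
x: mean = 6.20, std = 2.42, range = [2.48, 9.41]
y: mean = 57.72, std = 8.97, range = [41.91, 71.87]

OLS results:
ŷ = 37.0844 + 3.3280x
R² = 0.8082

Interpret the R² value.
About 80.82% of the variability in y is accounted for by the regression on x (R² = 0.8082) — a strong linear fit.

R² = 1 − SS_res/SS_tot compares the residual scatter to the total scatter of y about its mean.

Here R² = 0.8082:
- Explained: 80.82% of the variation in y
- Unexplained (residual): 100% − 80.82% = 19.18%
- Rule of thumb (below 0.3 weak; 0.3 to below 0.7 moderate; 0.7 and above strong) → strong

Note: R² never decreases when predictors are added, so it should not be used alone to compare models of different size.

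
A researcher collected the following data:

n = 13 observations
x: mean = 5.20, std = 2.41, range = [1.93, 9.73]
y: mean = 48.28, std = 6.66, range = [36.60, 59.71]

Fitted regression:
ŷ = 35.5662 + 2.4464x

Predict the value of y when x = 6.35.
ŷ = 51.1008

x = 6.35 lies inside the observed range [1.93, 9.73], so the fitted equation applies directly:

ŷ = 35.5662 + 2.4464 × 6.35
ŷ = 35.5662 + 15.5346
ŷ = 51.1008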